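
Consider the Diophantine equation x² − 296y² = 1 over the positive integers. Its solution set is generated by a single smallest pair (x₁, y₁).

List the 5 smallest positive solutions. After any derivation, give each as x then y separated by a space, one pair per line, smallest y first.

√296 → a₀=17, period (4,1,7,1,4,34); ℓ=6 even so k=5
i=0: a=17 ⇒ p=17, q=1
…
i=2: a=1 ⇒ p=86, q=5
i=3: a=7 ⇒ p=671, q=39
i=4: a=1 ⇒ p=757, q=44
i=5: a=4 ⇒ p=3699, q=215
(x₁, y₁) = (3699, 215);  3699² − 296·215² = 1 ✓
k=2:  x_2 = 3699·3699+296·215·215 = 27365201,  y_2 = 3699·215+215·3699 = 1590570
k=3:  x_3 = 3699·27365201+296·215·1590570 = 202447753299,  y_3 = 3699·1590570+215·27365201 = 11767036645
k=4:  x_4 = 3699·202447753299+296·215·11767036645 = 1497708451540801,  y_4 = 3699·11767036645+215·202447753299 = 87052535509140
k=5:  x_5 = 3699·1497708451540801+296·215·87052535509140 = 11080046922051092499,  y_5 = 3699·87052535509140+215·1497708451540801 = 644014645929581075

3699 215
27365201 1590570
202447753299 11767036645
1497708451540801 87052535509140
11080046922051092499 644014645929581075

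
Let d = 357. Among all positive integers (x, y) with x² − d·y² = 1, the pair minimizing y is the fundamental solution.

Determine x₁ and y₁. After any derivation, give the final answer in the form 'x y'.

[18; 1,8,2,8,1,36] for √357; ℓ=6 ⇒ convergent index 5
a_0=18:  p_0=18·1+0=18,  q_0=18·0+1=1
a_1=1:  p_1=1·18+1=19,  q_1=1·1+0=1
…
a_3=2:  p_3=2·170+19=359,  q_3=2·9+1=19
a_4=8:  p_4=8·359+170=3042,  q_4=8·19+9=161
a_5=1:  p_5=1·3042+359=3401,  q_5=1·161+19=180
→ (3401, 180).  Check: 3401²=11566801, 357·180²=11566800, difference 1.

3401 180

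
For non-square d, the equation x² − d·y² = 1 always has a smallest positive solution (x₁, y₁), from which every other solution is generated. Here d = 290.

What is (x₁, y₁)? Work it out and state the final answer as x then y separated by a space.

√290 = [17; 34, …], period ℓ=1 (odd) → k=1
i=0: a=17 ⇒ p=17, q=1
i=1: a=34 ⇒ p=579, q=34
fundamental: x₁=579, y₁=34  (since 335241 − 290·1156 = 1)

579 34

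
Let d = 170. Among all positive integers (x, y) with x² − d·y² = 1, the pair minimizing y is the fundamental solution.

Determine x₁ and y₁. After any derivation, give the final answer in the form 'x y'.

339 26

√170 = [13; 26, …], period ℓ=1 (odd) → k=1
step 0: (13, 1)  from 13·(1,0) + (0,1)
step 1: (339, 26)  from 26·(13,1) + (1,0)
(x₁, y₁) = (339, 26);  339² − 170·26² = 1 ✓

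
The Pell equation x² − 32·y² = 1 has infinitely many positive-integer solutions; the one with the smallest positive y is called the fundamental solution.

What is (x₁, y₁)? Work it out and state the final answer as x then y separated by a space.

√32 → a₀=5, period (1,1,1,10); ℓ=4 even so k=3
i=0: a=5 ⇒ p=5, q=1
i=1: a=1 ⇒ p=6, q=1
i=2: a=1 ⇒ p=11, q=2
i=3: a=1 ⇒ p=17, q=3
fundamental: x₁=17, y₁=3  (since 289 − 32·9 = 1)

17 3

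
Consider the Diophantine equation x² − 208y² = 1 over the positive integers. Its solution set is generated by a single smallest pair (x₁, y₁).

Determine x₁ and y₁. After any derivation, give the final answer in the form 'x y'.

√208 → a₀=14, period (2,2,1,2,2,28); ℓ=6 even so k=5
i=0: a=14 ⇒ p=14, q=1
…
i=3: a=1 ⇒ p=101, q=7
i=4: a=2 ⇒ p=274, q=19
i=5: a=2 ⇒ p=649, q=45
fundamental: x₁=649, y₁=45  (since 421201 − 208·2025 = 1)

649 45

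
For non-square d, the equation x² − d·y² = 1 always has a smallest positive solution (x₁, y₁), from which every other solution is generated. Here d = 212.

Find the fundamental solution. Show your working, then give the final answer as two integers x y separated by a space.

66249 4550

√212 = [14; 1,1,3,1,1,…,1,1,28, …], period ℓ=14 (even) → k=13
step 0: (14, 1)  from 14·(1,0) + (0,1)
…
step 2: (29, 2)  from 1·(15,1) + (14,1)
…
step 4: (131, 9)  from 1·(102,7) + (29,2)
…
step 7: (2417, 166)  from 6·(364,25) + (233,16)
…
step 9: (5198, 357)  from 1·(2781,191) + (2417,166)
step 10: (7979, 548)  from 1·(5198,357) + (2781,191)
step 11: (29135, 2001)  from 3·(7979,548) + (5198,357)
step 12: (37114, 2549)  from 1·(29135,2001) + (7979,548)
step 13: (66249, 4550)  from 1·(37114,2549) + (29135,2001)
(x₁, y₁) = (66249, 4550);  66249² − 212·4550² = 1 ✓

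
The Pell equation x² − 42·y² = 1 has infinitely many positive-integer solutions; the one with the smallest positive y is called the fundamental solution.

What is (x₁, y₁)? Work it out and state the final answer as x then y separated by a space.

13 2

√42 → a₀=6, period (2,12); ℓ=2 even so k=1
i=0: a=6 ⇒ p=6, q=1
i=1: a=2 ⇒ p=13, q=2
fundamental: x₁=13, y₁=2  (since 169 − 42·4 = 1)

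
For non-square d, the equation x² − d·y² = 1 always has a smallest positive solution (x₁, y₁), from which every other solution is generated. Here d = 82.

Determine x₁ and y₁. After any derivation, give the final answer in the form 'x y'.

√82 = [9; 18, …], period ℓ=1 (odd) → k=1
i=0: a=9 ⇒ p=9, q=1
i=1: a=18 ⇒ p=163, q=18
(x₁, y₁) = (163, 18);  163² − 82·18² = 1 ✓

163 18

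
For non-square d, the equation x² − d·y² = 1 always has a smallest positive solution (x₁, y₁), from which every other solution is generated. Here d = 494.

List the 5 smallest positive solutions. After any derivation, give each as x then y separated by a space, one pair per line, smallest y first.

√494 = [22; 4,2,2,1,2,1,2,2,4,44, …], period ℓ=10 (even) → k=9
a_0=22:  p_0=22·1+0=22,  q_0=22·0+1=1
…
a_2=2:  p_2=2·89+22=200,  q_2=2·4+1=9
a_3=2:  p_3=2·200+89=489,  q_3=2·9+4=22
…
a_5=2:  p_5=2·689+489=1867,  q_5=2·31+22=84
…
a_7=2:  p_7=2·2556+1867=6979,  q_7=2·115+84=314
a_8=2:  p_8=2·6979+2556=16514,  q_8=2·314+115=743
a_9=4:  p_9=4·16514+6979=73035,  q_9=4·743+314=3286
(x₁, y₁) = (73035, 3286);  73035² − 494·3286² = 1 ✓
(x_2, y_2) = (73035·73035 + 494·3286·3286, 73035·3286 + 3286·73035) = (10668222449, 479986020)
(x_3, y_3) = (73035·10668222449 + 494·3286·479986020, 73035·479986020 + 3286·10668222449) = (1558307253052395, 70111557938114)
(x_4, y_4) = (73035·1558307253052395 + 494·3286·70111557938114, 73035·70111557938114 + 3286·1558307253052395) = (227621940442695115201, 10241195267540325960)
(x_5, y_5) = (73035·227621940442695115201 + 494·3286·10241195267540325960, 73035·10241195267540325960 + 3286·227621940442695115201) = (33248736838906168224357675, 1495931392659503855039086)

73035 3286
10668222449 479986020
1558307253052395 70111557938114
227621940442695115201 10241195267540325960
33248736838906168224357675 1495931392659503855039086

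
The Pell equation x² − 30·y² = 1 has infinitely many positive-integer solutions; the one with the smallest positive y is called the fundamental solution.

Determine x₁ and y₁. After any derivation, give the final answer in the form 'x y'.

√30 → a₀=5, period (2,10); ℓ=2 even so k=1
step 0: (5, 1)  from 5·(1,0) + (0,1)
step 1: (11, 2)  from 2·(5,1) + (1,0)
fundamental: x₁=11, y₁=2  (since 121 − 30·4 = 1)

11 2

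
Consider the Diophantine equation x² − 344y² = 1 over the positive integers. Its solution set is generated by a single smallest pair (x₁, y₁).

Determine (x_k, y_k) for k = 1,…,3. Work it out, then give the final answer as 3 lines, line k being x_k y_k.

10405 561
216528049 11674410
4505948689285 242944471539

[18; 1,1,4,1,3,1,4,1,1,36] for √344; ℓ=10 ⇒ convergent index 9
step 0: (18, 1)  from 18·(1,0) + (0,1)
step 1: (19, 1)  from 1·(18,1) + (1,0)
step 2: (37, 2)  from 1·(19,1) + (18,1)
step 3: (167, 9)  from 4·(37,2) + (19,1)
…
step 7: (4711, 254)  from 4·(983,53) + (779,42)
step 8: (5694, 307)  from 1·(4711,254) + (983,53)
step 9: (10405, 561)  from 1·(5694,307) + (4711,254)
(x₁, y₁) = (10405, 561);  10405² − 344·561² = 1 ✓
(10405+561√344)^2 = 216528049 + 11674410√344
(10405+561√344)^3 = 4505948689285 + 242944471539√344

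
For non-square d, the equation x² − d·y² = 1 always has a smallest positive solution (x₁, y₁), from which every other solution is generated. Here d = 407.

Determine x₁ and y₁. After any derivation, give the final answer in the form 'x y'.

[20; 5,1,2,1,5,40] for √407; ℓ=6 ⇒ convergent index 5
a_0=20:  p_0=20·1+0=20,  q_0=20·0+1=1
a_1=5:  p_1=5·20+1=101,  q_1=5·1+0=5
a_2=1:  p_2=1·101+20=121,  q_2=1·5+1=6
a_3=2:  p_3=2·121+101=343,  q_3=2·6+5=17
a_4=1:  p_4=1·343+121=464,  q_4=1·17+6=23
a_5=5:  p_5=5·464+343=2663,  q_5=5·23+17=132
fundamental: x₁=2663, y₁=132  (since 7091569 − 407·17424 = 1)

2663 132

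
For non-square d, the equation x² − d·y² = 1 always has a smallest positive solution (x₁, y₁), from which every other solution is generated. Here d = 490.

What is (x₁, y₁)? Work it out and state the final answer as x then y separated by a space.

d=490: √d = [22; 7,2,1,4,4,4,1,2,7,44] (ℓ=10, even), read p_9/q_9
a_0=22:  p_0=22·1+0=22,  q_0=22·0+1=1
…
a_2=2:  p_2=2·155+22=332,  q_2=2·7+1=15
…
a_6=4:  p_6=4·9607+2280=40708,  q_6=4·434+103=1839
a_7=1:  p_7=1·40708+9607=50315,  q_7=1·1839+434=2273
a_8=2:  p_8=2·50315+40708=141338,  q_8=2·2273+1839=6385
a_9=7:  p_9=7·141338+50315=1039681,  q_9=7·6385+2273=46968
(x₁, y₁) = (1039681, 46968);  1039681² − 490·46968² = 1 ✓

1039681 46968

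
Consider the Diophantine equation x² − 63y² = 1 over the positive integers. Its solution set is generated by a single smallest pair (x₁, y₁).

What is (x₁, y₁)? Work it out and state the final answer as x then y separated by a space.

8 1

[7; 1,14] for √63; ℓ=2 ⇒ convergent index 1
a_0=7:  p_0=7·1+0=7,  q_0=7·0+1=1
a_1=1:  p_1=1·7+1=8,  q_1=1·1+0=1
→ (8, 1).  Check: 8²=64, 63·1²=63, difference 1.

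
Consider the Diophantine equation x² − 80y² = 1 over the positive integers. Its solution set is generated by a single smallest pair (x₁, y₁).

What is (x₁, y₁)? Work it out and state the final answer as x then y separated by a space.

d=80: √d = [8; 1,16] (ℓ=2, even), read p_1/q_1
i=0: a=8 ⇒ p=8, q=1
i=1: a=1 ⇒ p=9, q=1
(x₁, y₁) = (9, 1);  9² − 80·1² = 1 ✓

9 1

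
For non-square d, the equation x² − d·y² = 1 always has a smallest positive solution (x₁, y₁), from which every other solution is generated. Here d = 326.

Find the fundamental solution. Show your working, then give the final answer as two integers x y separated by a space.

325 18

[18; 18,36] for √326; ℓ=2 ⇒ convergent index 1
step 0: (18, 1)  from 18·(1,0) + (0,1)
step 1: (325, 18)  from 18·(18,1) + (1,0)
(x₁, y₁) = (325, 18);  325² − 326·18² = 1 ✓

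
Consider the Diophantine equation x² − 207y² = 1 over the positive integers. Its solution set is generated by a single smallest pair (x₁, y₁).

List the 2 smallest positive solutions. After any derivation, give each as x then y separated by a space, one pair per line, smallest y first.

1151 80
2649601 184160

√207 = [14; 2,1,1,2,1,1,2,28, …], period ℓ=8 (even) → k=7
step 0: (14, 1)  from 14·(1,0) + (0,1)
step 1: (29, 2)  from 2·(14,1) + (1,0)
step 2: (43, 3)  from 1·(29,2) + (14,1)
…
step 5: (259, 18)  from 1·(187,13) + (72,5)
step 6: (446, 31)  from 1·(259,18) + (187,13)
step 7: (1151, 80)  from 2·(446,31) + (259,18)
→ (1151, 80).  Check: 1151²=1324801, 207·80²=1324800, difference 1.
(1151+80√207)^2 = 2649601 + 184160√207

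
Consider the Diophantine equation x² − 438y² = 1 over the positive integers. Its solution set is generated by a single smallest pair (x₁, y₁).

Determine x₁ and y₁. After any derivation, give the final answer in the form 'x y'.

293 14

√438 = [20; 1,12,1,40, …], period ℓ=4 (even) → k=3
i=0: a=20 ⇒ p=20, q=1
…
i=2: a=12 ⇒ p=272, q=13
i=3: a=1 ⇒ p=293, q=14
(x₁, y₁) = (293, 14);  293² − 438·14² = 1 ✓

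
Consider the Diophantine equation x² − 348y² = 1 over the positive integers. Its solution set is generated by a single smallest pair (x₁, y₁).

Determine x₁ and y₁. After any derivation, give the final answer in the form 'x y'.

1567 84

√348 → a₀=18, period (1,1,1,8,1,1,1,36); ℓ=8 even so k=7
step 0: (18, 1)  from 18·(1,0) + (0,1)
step 1: (19, 1)  from 1·(18,1) + (1,0)
…
step 3: (56, 3)  from 1·(37,2) + (19,1)
step 4: (485, 26)  from 8·(56,3) + (37,2)
…
step 6: (1026, 55)  from 1·(541,29) + (485,26)
step 7: (1567, 84)  from 1·(1026,55) + (541,29)
fundamental: x₁=1567, y₁=84  (since 2455489 − 348·7056 = 1)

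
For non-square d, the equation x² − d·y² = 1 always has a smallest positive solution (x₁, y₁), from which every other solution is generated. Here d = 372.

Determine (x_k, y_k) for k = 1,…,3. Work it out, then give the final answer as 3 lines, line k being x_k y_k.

12151 630
295293601 15310260
7176225079351 372069937890

[19; 3,2,12,2,3,38] for √372; ℓ=6 ⇒ convergent index 5
a_0=19:  p_0=19·1+0=19,  q_0=19·0+1=1
…
a_2=2:  p_2=2·58+19=135,  q_2=2·3+1=7
a_3=12:  p_3=12·135+58=1678,  q_3=12·7+3=87
a_4=2:  p_4=2·1678+135=3491,  q_4=2·87+7=181
a_5=3:  p_5=3·3491+1678=12151,  q_5=3·181+87=630
fundamental: x₁=12151, y₁=630  (since 147646801 − 372·396900 = 1)
(x_2, y_2) = (12151·12151 + 372·630·630, 12151·630 + 630·12151) = (295293601, 15310260)
(x_3, y_3) = (12151·295293601 + 372·630·15310260, 12151·15310260 + 630·295293601) = (7176225079351, 372069937890)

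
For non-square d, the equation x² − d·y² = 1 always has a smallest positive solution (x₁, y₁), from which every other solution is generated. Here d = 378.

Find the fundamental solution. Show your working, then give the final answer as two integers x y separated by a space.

8749 450

√378 → a₀=19, period (2,3,1,4,1,3,2,38); ℓ=8 even so k=7
a_0=19:  p_0=19·1+0=19,  q_0=19·0+1=1
a_1=2:  p_1=2·19+1=39,  q_1=2·1+0=2
…
a_3=1:  p_3=1·136+39=175,  q_3=1·7+2=9
a_4=4:  p_4=4·175+136=836,  q_4=4·9+7=43
…
a_6=3:  p_6=3·1011+836=3869,  q_6=3·52+43=199
a_7=2:  p_7=2·3869+1011=8749,  q_7=2·199+52=450
(x₁, y₁) = (8749, 450);  8749² − 378·450² = 1 ✓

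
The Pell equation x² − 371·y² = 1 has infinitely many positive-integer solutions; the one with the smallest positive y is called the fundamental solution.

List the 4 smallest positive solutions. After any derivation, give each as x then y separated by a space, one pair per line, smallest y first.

√371 = [19; 3,1,4,1,3,38, …], period ℓ=6 (even) → k=5
a_0=19:  p_0=19·1+0=19,  q_0=19·0+1=1
…
a_3=4:  p_3=4·77+58=366,  q_3=4·4+3=19
a_4=1:  p_4=1·366+77=443,  q_4=1·19+4=23
a_5=3:  p_5=3·443+366=1695,  q_5=3·23+19=88
→ (1695, 88).  Check: 1695²=2873025, 371·88²=2873024, difference 1.
n=2: (1695,88)∘(1695,88) = (1695·1695+371·88·88, 1695·88+88·1695) = (5746049,298320)
n=3: (5746049,298320)∘(1695,88) = (1695·5746049+371·88·298320, 1695·298320+88·5746049) = (19479104415,1011304712)
n=4: (19479104415,1011304712)∘(1695,88) = (1695·19479104415+371·88·1011304712, 1695·1011304712+88·19479104415) = (66034158220801,3428322675360)

1695 88
5746049 298320
19479104415 1011304712
66034158220801 3428322675360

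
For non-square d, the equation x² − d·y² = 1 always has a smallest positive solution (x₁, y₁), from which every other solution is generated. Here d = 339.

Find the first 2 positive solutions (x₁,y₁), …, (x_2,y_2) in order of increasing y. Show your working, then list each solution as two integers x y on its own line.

√339 = [18; 2,2,2,1,17,1,2,2,2,36, …], period ℓ=10 (even) → k=9
i=0: a=18 ⇒ p=18, q=1
i=1: a=2 ⇒ p=37, q=2
…
i=3: a=2 ⇒ p=221, q=12
i=4: a=1 ⇒ p=313, q=17
i=5: a=17 ⇒ p=5542, q=301
i=6: a=1 ⇒ p=5855, q=318
i=7: a=2 ⇒ p=17252, q=937
i=8: a=2 ⇒ p=40359, q=2192
i=9: a=2 ⇒ p=97970, q=5321
fundamental: x₁=97970, y₁=5321  (since 9598120900 − 339·28313041 = 1)
k=2:  x_2 = 97970·97970+339·5321·5321 = 19196241799,  y_2 = 97970·5321+5321·97970 = 1042596740

97970 5321
19196241799 1042596740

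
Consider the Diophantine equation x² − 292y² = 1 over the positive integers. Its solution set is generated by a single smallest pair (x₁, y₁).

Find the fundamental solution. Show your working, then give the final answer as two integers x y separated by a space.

2281249 133500

√292 → a₀=17, period (11,2,1,3,8,3,1,2,11,34); ℓ=10 even so k=9
step 0: (17, 1)  from 17·(1,0) + (0,1)
step 1: (188, 11)  from 11·(17,1) + (1,0)
…
step 5: (17669, 1034)  from 8·(2136,125) + (581,34)
step 6: (55143, 3227)  from 3·(17669,1034) + (2136,125)
…
step 8: (200767, 11749)  from 2·(72812,4261) + (55143,3227)
step 9: (2281249, 133500)  from 11·(200767,11749) + (72812,4261)
→ (2281249, 133500).  Check: 2281249²=5204097000001, 292·133500²=5204097000000, difference 1.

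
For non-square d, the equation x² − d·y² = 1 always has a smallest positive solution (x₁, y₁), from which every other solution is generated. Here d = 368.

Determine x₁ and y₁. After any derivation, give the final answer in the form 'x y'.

1151 60

[19; 5,2,5,38] for √368; ℓ=4 ⇒ convergent index 3
a_0=19:  p_0=19·1+0=19,  q_0=19·0+1=1
…
a_2=2:  p_2=2·96+19=211,  q_2=2·5+1=11
a_3=5:  p_3=5·211+96=1151,  q_3=5·11+5=60
fundamental: x₁=1151, y₁=60  (since 1324801 − 368·3600 = 1)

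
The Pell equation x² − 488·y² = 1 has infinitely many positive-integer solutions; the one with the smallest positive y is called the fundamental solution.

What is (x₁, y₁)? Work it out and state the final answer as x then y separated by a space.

[22; 11,44] for √488; ℓ=2 ⇒ convergent index 1
k=0  a_k=22  p_k/q_k = 22/1
k=1  a_k=11  p_k/q_k = 243/11
→ (243, 11).  Check: 243²=59049, 488·11²=59048, difference 1.

243 11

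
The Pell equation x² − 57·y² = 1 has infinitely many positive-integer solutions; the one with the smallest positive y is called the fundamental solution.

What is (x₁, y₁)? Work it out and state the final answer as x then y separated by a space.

151 20

√57 → a₀=7, period (1,1,4,1,1,14); ℓ=6 even so k=5
step 0: (7, 1)  from 7·(1,0) + (0,1)
step 1: (8, 1)  from 1·(7,1) + (1,0)
…
step 4: (83, 11)  from 1·(68,9) + (15,2)
step 5: (151, 20)  from 1·(83,11) + (68,9)
(x₁, y₁) = (151, 20);  151² − 57·20² = 1 ✓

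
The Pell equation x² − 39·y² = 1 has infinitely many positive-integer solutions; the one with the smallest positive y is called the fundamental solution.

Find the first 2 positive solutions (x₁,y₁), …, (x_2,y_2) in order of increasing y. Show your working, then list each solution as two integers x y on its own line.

√39 → a₀=6, period (4,12); ℓ=2 even so k=1
step 0: (6, 1)  from 6·(1,0) + (0,1)
step 1: (25, 4)  from 4·(6,1) + (1,0)
→ (25, 4).  Check: 25²=625, 39·4²=624, difference 1.
(25+4√39)^2 = 1249 + 200√39

25 4
1249 200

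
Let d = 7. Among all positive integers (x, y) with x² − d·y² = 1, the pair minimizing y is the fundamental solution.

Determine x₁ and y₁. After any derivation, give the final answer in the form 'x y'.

8 3

√7 → a₀=2, period (1,1,1,4); ℓ=4 even so k=3
step 0: (2, 1)  from 2·(1,0) + (0,1)
step 1: (3, 1)  from 1·(2,1) + (1,0)
step 2: (5, 2)  from 1·(3,1) + (2,1)
step 3: (8, 3)  from 1·(5,2) + (3,1)
→ (8, 3).  Check: 8²=64, 7·3²=63, difference 1.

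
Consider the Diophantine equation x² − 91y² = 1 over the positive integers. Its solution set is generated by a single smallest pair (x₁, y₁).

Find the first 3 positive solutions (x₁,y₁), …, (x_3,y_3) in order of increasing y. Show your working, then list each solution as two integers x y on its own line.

1574 165
4954951 519420
15598184174 1635133995

[9; 1,1,5,1,5,1,1,18] for √91; ℓ=8 ⇒ convergent index 7
i=0: a=9 ⇒ p=9, q=1
…
i=6: a=1 ⇒ p=849, q=89
i=7: a=1 ⇒ p=1574, q=165
fundamental: x₁=1574, y₁=165  (since 2477476 − 91·27225 = 1)
k=2:  x_2 = 1574·1574+91·165·165 = 4954951,  y_2 = 1574·165+165·1574 = 519420
k=3:  x_3 = 1574·4954951+91·165·519420 = 15598184174,  y_3 = 1574·519420+165·4954951 = 1635133995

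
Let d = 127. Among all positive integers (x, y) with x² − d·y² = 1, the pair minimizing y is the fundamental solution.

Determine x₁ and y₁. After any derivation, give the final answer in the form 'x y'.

√127 = [11; 3,1,2,2,7,11,7,2,2,1,3,22, …], period ℓ=12 (even) → k=11
i=0: a=11 ⇒ p=11, q=1
…
i=3: a=2 ⇒ p=124, q=11
…
i=5: a=7 ⇒ p=2175, q=193
…
i=7: a=7 ⇒ p=171701, q=15236
…
i=10: a=1 ⇒ p=1274561, q=113099
i=11: a=3 ⇒ p=4730624, q=419775
(x₁, y₁) = (4730624, 419775);  4730624² − 127·419775² = 1 ✓

4730624 419775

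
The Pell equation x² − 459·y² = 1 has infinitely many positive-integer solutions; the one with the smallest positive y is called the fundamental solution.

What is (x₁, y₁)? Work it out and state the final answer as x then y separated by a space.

[21; 2,2,1,4,21,4,1,2,2,42] for √459; ℓ=10 ⇒ convergent index 9
k=0  a_k=21  p_k/q_k = 21/1
…
k=2  a_k=2  p_k/q_k = 107/5
k=3  a_k=1  p_k/q_k = 150/7
…
k=6  a_k=4  p_k/q_k = 60695/2833
…
k=8  a_k=2  p_k/q_k = 212079/9899
k=9  a_k=2  p_k/q_k = 499850/23331
→ (499850, 23331).  Check: 499850²=249850022500, 459·23331²=249850022499, difference 1.

499850 23331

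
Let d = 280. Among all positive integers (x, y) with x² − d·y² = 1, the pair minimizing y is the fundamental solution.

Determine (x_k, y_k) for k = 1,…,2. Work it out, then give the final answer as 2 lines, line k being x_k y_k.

√280 = [16; 1,2,1,2,1,32, …], period ℓ=6 (even) → k=5
i=0: a=16 ⇒ p=16, q=1
…
i=3: a=1 ⇒ p=67, q=4
i=4: a=2 ⇒ p=184, q=11
i=5: a=1 ⇒ p=251, q=15
→ (251, 15).  Check: 251²=63001, 280·15²=63000, difference 1.
(251+15√280)^2 = 126001 + 7530√280

251 15
126001 7530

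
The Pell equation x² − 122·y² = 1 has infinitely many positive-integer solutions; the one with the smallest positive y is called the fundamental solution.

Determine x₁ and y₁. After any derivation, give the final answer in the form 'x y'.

[11; 22] for √122; ℓ=1 ⇒ convergent index 1
i=0: a=11 ⇒ p=11, q=1
i=1: a=22 ⇒ p=243, q=22
→ (243, 22).  Check: 243²=59049, 122·22²=59048, difference 1.

243 22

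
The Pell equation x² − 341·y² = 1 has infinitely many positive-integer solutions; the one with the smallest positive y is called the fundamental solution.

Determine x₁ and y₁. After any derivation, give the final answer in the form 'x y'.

√341 → a₀=18, period (2,6,1,8,2,…,6,2,36); ℓ=14 even so k=13
k=0  a_k=18  p_k/q_k = 18/1
k=1  a_k=2  p_k/q_k = 37/2
k=2  a_k=6  p_k/q_k = 240/13
…
k=4  a_k=8  p_k/q_k = 2456/133
k=5  a_k=2  p_k/q_k = 5189/281
k=6  a_k=1  p_k/q_k = 7645/414
…
k=8  a_k=1  p_k/q_k = 28124/1523
…
k=10  a_k=8  p_k/q_k = 641940/34763
k=11  a_k=1  p_k/q_k = 718667/38918
k=12  a_k=6  p_k/q_k = 4953942/268271
k=13  a_k=2  p_k/q_k = 10626551/575460
→ (10626551, 575460).  Check: 10626551²=112923586155601, 341·575460²=112923586155600, difference 1.

10626551 575460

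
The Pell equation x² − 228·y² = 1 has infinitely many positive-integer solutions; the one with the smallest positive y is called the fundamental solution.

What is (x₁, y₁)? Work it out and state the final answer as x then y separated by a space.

151 10

√228 → a₀=15, period (10,30); ℓ=2 even so k=1
step 0: (15, 1)  from 15·(1,0) + (0,1)
step 1: (151, 10)  from 10·(15,1) + (1,0)
fundamental: x₁=151, y₁=10  (since 22801 − 228·100 = 1)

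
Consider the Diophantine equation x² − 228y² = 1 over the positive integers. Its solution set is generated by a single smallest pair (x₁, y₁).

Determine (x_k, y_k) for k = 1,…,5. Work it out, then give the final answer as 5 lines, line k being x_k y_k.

151 10
45601 3020
13771351 912030
4158902401 275430040
1255974753751 83178960050

√228 → a₀=15, period (10,30); ℓ=2 even so k=1
k=0  a_k=15  p_k/q_k = 15/1
k=1  a_k=10  p_k/q_k = 151/10
fundamental: x₁=151, y₁=10  (since 22801 − 228·100 = 1)
(151+10√228)^2 = 45601 + 3020√228
(151+10√228)^3 = 13771351 + 912030√228
(151+10√228)^4 = 4158902401 + 275430040√228
(151+10√228)^5 = 1255974753751 + 83178960050√228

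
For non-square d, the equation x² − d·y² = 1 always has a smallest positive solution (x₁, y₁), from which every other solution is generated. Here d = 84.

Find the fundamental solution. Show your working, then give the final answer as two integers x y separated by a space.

55 6

√84 = [9; 6,18, …], period ℓ=2 (even) → k=1
step 0: (9, 1)  from 9·(1,0) + (0,1)
step 1: (55, 6)  from 6·(9,1) + (1,0)
(x₁, y₁) = (55, 6);  55² − 84·6² = 1 ✓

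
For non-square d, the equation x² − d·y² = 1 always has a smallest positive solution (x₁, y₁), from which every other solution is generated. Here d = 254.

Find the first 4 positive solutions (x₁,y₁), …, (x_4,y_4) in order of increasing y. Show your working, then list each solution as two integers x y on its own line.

√254 → a₀=15, period (1,14,1,30); ℓ=4 even so k=3
i=0: a=15 ⇒ p=15, q=1
i=1: a=1 ⇒ p=16, q=1
i=2: a=14 ⇒ p=239, q=15
i=3: a=1 ⇒ p=255, q=16
(x₁, y₁) = (255, 16);  255² − 254·16² = 1 ✓
(x_2, y_2) = (255·255 + 254·16·16, 255·16 + 16·255) = (130049, 8160)
(x_3, y_3) = (255·130049 + 254·16·8160, 255·8160 + 16·130049) = (66324735, 4161584)
(x_4, y_4) = (255·66324735 + 254·16·4161584, 255·4161584 + 16·66324735) = (33825484801, 2122399680)

255 16
130049 8160
66324735 4161584
33825484801 2122399680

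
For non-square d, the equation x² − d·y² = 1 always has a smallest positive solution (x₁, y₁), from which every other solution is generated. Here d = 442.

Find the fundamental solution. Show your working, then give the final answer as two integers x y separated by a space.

883 42

√442 → a₀=21, period (42); ℓ=1 odd so k=1
step 0: (21, 1)  from 21·(1,0) + (0,1)
step 1: (883, 42)  from 42·(21,1) + (1,0)
fundamental: x₁=883, y₁=42  (since 779689 − 442·1764 = 1)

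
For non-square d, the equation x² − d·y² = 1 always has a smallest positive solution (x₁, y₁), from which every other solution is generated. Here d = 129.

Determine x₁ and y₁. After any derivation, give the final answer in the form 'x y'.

d=129: √d = [11; 2,1,3,1,6,1,3,1,2,22] (ℓ=10, even), read p_9/q_9
a_0=11:  p_0=11·1+0=11,  q_0=11·0+1=1
a_1=2:  p_1=2·11+1=23,  q_1=2·1+0=2
…
a_3=3:  p_3=3·34+23=125,  q_3=3·3+2=11
a_4=1:  p_4=1·125+34=159,  q_4=1·11+3=14
a_5=6:  p_5=6·159+125=1079,  q_5=6·14+11=95
a_6=1:  p_6=1·1079+159=1238,  q_6=1·95+14=109
…
a_8=1:  p_8=1·4793+1238=6031,  q_8=1·422+109=531
a_9=2:  p_9=2·6031+4793=16855,  q_9=2·531+422=1484
fundamental: x₁=16855, y₁=1484  (since 284091025 − 129·2202256 = 1)

16855 1484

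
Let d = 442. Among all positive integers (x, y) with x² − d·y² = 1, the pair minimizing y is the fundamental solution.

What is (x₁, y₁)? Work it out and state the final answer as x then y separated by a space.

√442 → a₀=21, period (42); ℓ=1 odd so k=1
k=0  a_k=21  p_k/q_k = 21/1
k=1  a_k=42  p_k/q_k = 883/42
→ (883, 42).  Check: 883²=779689, 442·42²=779688, difference 1.

883 42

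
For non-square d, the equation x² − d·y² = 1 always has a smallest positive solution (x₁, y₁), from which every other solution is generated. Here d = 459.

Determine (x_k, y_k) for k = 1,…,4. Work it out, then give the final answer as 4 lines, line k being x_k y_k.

[21; 2,2,1,4,21,4,1,2,2,42] for √459; ℓ=10 ⇒ convergent index 9
i=0: a=21 ⇒ p=21, q=1
…
i=2: a=2 ⇒ p=107, q=5
i=3: a=1 ⇒ p=150, q=7
…
i=6: a=4 ⇒ p=60695, q=2833
i=7: a=1 ⇒ p=75692, q=3533
i=8: a=2 ⇒ p=212079, q=9899
i=9: a=2 ⇒ p=499850, q=23331
fundamental: x₁=499850, y₁=23331  (since 249850022500 − 459·544335561 = 1)
(499850+23331√459)^2 = 499700044999 + 23324000700√459
(499850+23331√459)^3 = 499550134985000450 + 23317003499766669√459
(499850+23331√459)^4 = 499400269944005249820001 + 23310008398693414998600√459

499850 23331
499700044999 23324000700
499550134985000450 23317003499766669
499400269944005249820001 23310008398693414998600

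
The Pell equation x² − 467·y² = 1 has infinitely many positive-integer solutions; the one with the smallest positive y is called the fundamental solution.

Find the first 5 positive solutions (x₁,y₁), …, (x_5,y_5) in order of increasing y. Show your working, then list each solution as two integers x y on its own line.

d=467: √d = [21; 1,1,1,1,3,…,1,1,42] (ℓ=14, even), read p_13/q_13
k=0  a_k=21  p_k/q_k = 21/1
k=1  a_k=1  p_k/q_k = 22/1
…
k=3  a_k=1  p_k/q_k = 65/3
k=4  a_k=1  p_k/q_k = 108/5
…
k=6  a_k=3  p_k/q_k = 1275/59
k=7  a_k=21  p_k/q_k = 27164/1257
…
k=9  a_k=3  p_k/q_k = 275465/12747
k=10  a_k=1  p_k/q_k = 358232/16577
…
k=12  a_k=1  p_k/q_k = 991929/45901
k=13  a_k=1  p_k/q_k = 1625626/75225
(x₁, y₁) = (1625626, 75225);  1625626² − 467·75225² = 1 ✓
n=2: (1625626,75225)∘(1625626,75225) = (1625626·1625626+467·75225·75225, 1625626·75225+75225·1625626) = (5285319783751,244575431700)
n=3: (5285319783751,244575431700)∘(1625626,75225) = (1625626·5285319783751+467·75225·244575431700, 1625626·244575431700+75225·5285319783751) = (17183906517558380626,795176361465413175)
n=4: (17183906517558380626,795176361465413175)∘(1625626,75225) = (1625626·17183906517558380626+467·75225·795176361465413175, 1625626·795176361465413175+75225·17183906517558380626) = (55869210433019434807260001,2585318735566902940613400)
n=5: (55869210433019434807260001,2585318735566902940613400)∘(1625626,75225) = (1625626·55869210433019434807260001+467·75225·2585318735566902940613400, 1625626·2585318735566902940613400+75225·55869210433019434807260001) = (181644882158758119549456134390626,8405522709648569143113732563625)

1625626 75225
5285319783751 244575431700
17183906517558380626 795176361465413175
55869210433019434807260001 2585318735566902940613400
181644882158758119549456134390626 8405522709648569143113732563625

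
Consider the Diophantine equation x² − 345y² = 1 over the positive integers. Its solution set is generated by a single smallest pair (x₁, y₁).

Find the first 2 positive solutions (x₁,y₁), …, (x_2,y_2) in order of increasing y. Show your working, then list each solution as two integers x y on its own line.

√345 = [18; 1,1,2,1,6,1,2,1,1,36, …], period ℓ=10 (even) → k=9
i=0: a=18 ⇒ p=18, q=1
…
i=4: a=1 ⇒ p=130, q=7
i=5: a=6 ⇒ p=873, q=47
i=6: a=1 ⇒ p=1003, q=54
…
i=8: a=1 ⇒ p=3882, q=209
i=9: a=1 ⇒ p=6761, q=364
→ (6761, 364).  Check: 6761²=45711121, 345·364²=45711120, difference 1.
(6761+364√345)^2 = 91422241 + 4922008√345

6761 364
91422241 4922008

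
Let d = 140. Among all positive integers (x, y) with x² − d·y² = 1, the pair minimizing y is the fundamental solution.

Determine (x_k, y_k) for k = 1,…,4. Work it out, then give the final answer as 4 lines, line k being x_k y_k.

71 6
10081 852
1431431 120978
203253121 17178024

d=140: √d = [11; 1,4,1,22] (ℓ=4, even), read p_3/q_3
k=0  a_k=11  p_k/q_k = 11/1
k=1  a_k=1  p_k/q_k = 12/1
k=2  a_k=4  p_k/q_k = 59/5
k=3  a_k=1  p_k/q_k = 71/6
(x₁, y₁) = (71, 6);  71² − 140·6² = 1 ✓
(71+6√140)^2 = 10081 + 852√140
(71+6√140)^3 = 1431431 + 120978√140
(71+6√140)^4 = 203253121 + 17178024√140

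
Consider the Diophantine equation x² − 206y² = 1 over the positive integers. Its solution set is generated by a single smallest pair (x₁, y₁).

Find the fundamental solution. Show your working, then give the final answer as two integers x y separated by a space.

59535 4148

√206 = [14; 2,1,5,14,5,1,2,28, …], period ℓ=8 (even) → k=7
a_0=14:  p_0=14·1+0=14,  q_0=14·0+1=1
a_1=2:  p_1=2·14+1=29,  q_1=2·1+0=2
a_2=1:  p_2=1·29+14=43,  q_2=1·2+1=3
…
a_4=14:  p_4=14·244+43=3459,  q_4=14·17+3=241
a_5=5:  p_5=5·3459+244=17539,  q_5=5·241+17=1222
a_6=1:  p_6=1·17539+3459=20998,  q_6=1·1222+241=1463
a_7=2:  p_7=2·20998+17539=59535,  q_7=2·1463+1222=4148
→ (59535, 4148).  Check: 59535²=3544416225, 206·4148²=3544416224, difference 1.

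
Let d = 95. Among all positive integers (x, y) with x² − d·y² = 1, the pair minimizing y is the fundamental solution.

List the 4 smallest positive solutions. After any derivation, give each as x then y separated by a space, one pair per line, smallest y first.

39 4
3041 312
237159 24332
18495361 1897584

d=95: √d = [9; 1,2,1,18] (ℓ=4, even), read p_3/q_3
i=0: a=9 ⇒ p=9, q=1
i=1: a=1 ⇒ p=10, q=1
i=2: a=2 ⇒ p=29, q=3
i=3: a=1 ⇒ p=39, q=4
→ (39, 4).  Check: 39²=1521, 95·4²=1520, difference 1.
(39+4√95)^2 = 3041 + 312√95
(39+4√95)^3 = 237159 + 24332√95
(39+4√95)^4 = 18495361 + 1897584√95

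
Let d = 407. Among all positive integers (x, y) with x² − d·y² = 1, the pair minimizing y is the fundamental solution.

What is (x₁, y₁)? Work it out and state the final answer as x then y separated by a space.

2663 132

d=407: √d = [20; 5,1,2,1,5,40] (ℓ=6, even), read p_5/q_5
a_0=20:  p_0=20·1+0=20,  q_0=20·0+1=1
a_1=5:  p_1=5·20+1=101,  q_1=5·1+0=5
a_2=1:  p_2=1·101+20=121,  q_2=1·5+1=6
a_3=2:  p_3=2·121+101=343,  q_3=2·6+5=17
a_4=1:  p_4=1·343+121=464,  q_4=1·17+6=23
a_5=5:  p_5=5·464+343=2663,  q_5=5·23+17=132
(x₁, y₁) = (2663, 132);  2663² − 407·132² = 1 ✓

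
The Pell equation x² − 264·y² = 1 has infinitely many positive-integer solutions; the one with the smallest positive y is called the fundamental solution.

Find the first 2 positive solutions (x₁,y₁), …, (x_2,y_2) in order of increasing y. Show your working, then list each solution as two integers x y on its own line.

65 4
8449 520

[16; 4,32] for √264; ℓ=2 ⇒ convergent index 1
step 0: (16, 1)  from 16·(1,0) + (0,1)
step 1: (65, 4)  from 4·(16,1) + (1,0)
(x₁, y₁) = (65, 4);  65² − 264·4² = 1 ✓
n=2: (65,4)∘(65,4) = (65·65+264·4·4, 65·4+4·65) = (8449,520)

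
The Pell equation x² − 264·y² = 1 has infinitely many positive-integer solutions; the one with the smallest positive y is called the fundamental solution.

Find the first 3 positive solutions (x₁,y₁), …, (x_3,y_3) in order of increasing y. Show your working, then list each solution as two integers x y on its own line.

d=264: √d = [16; 4,32] (ℓ=2, even), read p_1/q_1
i=0: a=16 ⇒ p=16, q=1
i=1: a=4 ⇒ p=65, q=4
→ (65, 4).  Check: 65²=4225, 264·4²=4224, difference 1.
(x_2, y_2) = (65·65 + 264·4·4, 65·4 + 4·65) = (8449, 520)
(x_3, y_3) = (65·8449 + 264·4·520, 65·520 + 4·8449) = (1098305, 67596)

65 4
8449 520
1098305 67596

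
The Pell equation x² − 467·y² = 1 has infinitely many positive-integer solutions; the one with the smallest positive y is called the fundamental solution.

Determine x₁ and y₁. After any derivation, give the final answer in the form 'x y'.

√467 → a₀=21, period (1,1,1,1,3,…,1,1,42); ℓ=14 even so k=13
a_0=21:  p_0=21·1+0=21,  q_0=21·0+1=1
…
a_9=3:  p_9=3·82767+27164=275465,  q_9=3·3830+1257=12747
…
a_12=1:  p_12=1·633697+358232=991929,  q_12=1·29324+16577=45901
a_13=1:  p_13=1·991929+633697=1625626,  q_13=1·45901+29324=75225
fundamental: x₁=1625626, y₁=75225  (since 2642659891876 − 467·5658800625 = 1)

1625626 75225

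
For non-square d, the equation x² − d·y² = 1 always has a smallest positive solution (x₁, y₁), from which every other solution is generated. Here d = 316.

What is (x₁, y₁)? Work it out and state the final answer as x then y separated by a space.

12799 720

d=316: √d = [17; 1,3,2,8,2,3,1,34] (ℓ=8, even), read p_7/q_7
i=0: a=17 ⇒ p=17, q=1
i=1: a=1 ⇒ p=18, q=1
i=2: a=3 ⇒ p=71, q=4
i=3: a=2 ⇒ p=160, q=9
…
i=5: a=2 ⇒ p=2862, q=161
i=6: a=3 ⇒ p=9937, q=559
i=7: a=1 ⇒ p=12799, q=720
(x₁, y₁) = (12799, 720);  12799² − 316·720² = 1 ✓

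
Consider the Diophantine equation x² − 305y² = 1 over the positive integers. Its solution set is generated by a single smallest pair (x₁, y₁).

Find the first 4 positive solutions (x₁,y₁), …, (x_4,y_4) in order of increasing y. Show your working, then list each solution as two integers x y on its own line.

d=305: √d = [17; 2,6,2,34] (ℓ=4, even), read p_3/q_3
k=0  a_k=17  p_k/q_k = 17/1
k=1  a_k=2  p_k/q_k = 35/2
k=2  a_k=6  p_k/q_k = 227/13
k=3  a_k=2  p_k/q_k = 489/28
→ (489, 28).  Check: 489²=239121, 305·28²=239120, difference 1.
n=2: (489,28)∘(489,28) = (489·489+305·28·28, 489·28+28·489) = (478241,27384)
n=3: (478241,27384)∘(489,28) = (489·478241+305·28·27384, 489·27384+28·478241) = (467719209,26781524)
n=4: (467719209,26781524)∘(489,28) = (489·467719209+305·28·26781524, 489·26781524+28·467719209) = (457428908161,26192303088)

489 28
478241 27384
467719209 26781524
457428908161 26192303088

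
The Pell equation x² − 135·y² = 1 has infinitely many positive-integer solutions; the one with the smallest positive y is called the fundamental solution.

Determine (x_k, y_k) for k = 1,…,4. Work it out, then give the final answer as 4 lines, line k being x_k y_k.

244 21
119071 10248
58106404 5001003
28355806081 2440479216

√135 = [11; 1,1,1,1,1,1,1,22, …], period ℓ=8 (even) → k=7
a_0=11:  p_0=11·1+0=11,  q_0=11·0+1=1
a_1=1:  p_1=1·11+1=12,  q_1=1·1+0=1
a_2=1:  p_2=1·12+11=23,  q_2=1·1+1=2
a_3=1:  p_3=1·23+12=35,  q_3=1·2+1=3
…
a_5=1:  p_5=1·58+35=93,  q_5=1·5+3=8
a_6=1:  p_6=1·93+58=151,  q_6=1·8+5=13
a_7=1:  p_7=1·151+93=244,  q_7=1·13+8=21
fundamental: x₁=244, y₁=21  (since 59536 − 135·441 = 1)
(x_2, y_2) = (244·244 + 135·21·21, 244·21 + 21·244) = (119071, 10248)
(x_3, y_3) = (244·119071 + 135·21·10248, 244·10248 + 21·119071) = (58106404, 5001003)
(x_4, y_4) = (244·58106404 + 135·21·5001003, 244·5001003 + 21·58106404) = (28355806081, 2440479216)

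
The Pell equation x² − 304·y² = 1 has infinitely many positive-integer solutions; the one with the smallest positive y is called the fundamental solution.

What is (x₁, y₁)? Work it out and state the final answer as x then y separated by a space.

d=304: √d = [17; 2,3,2,1,1,1,1,1,2,3,2,34] (ℓ=12, even), read p_11/q_11
k=0  a_k=17  p_k/q_k = 17/1
…
k=3  a_k=2  p_k/q_k = 279/16
…
k=6  a_k=1  p_k/q_k = 1081/62
…
k=8  a_k=1  p_k/q_k = 2842/163
…
k=10  a_k=3  p_k/q_k = 25177/1444
k=11  a_k=2  p_k/q_k = 57799/3315
fundamental: x₁=57799, y₁=3315  (since 3340724401 − 304·10989225 = 1)

57799 3315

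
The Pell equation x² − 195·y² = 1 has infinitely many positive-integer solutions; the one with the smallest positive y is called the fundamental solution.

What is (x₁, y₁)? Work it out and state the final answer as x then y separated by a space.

d=195: √d = [13; 1,26] (ℓ=2, even), read p_1/q_1
step 0: (13, 1)  from 13·(1,0) + (0,1)
step 1: (14, 1)  from 1·(13,1) + (1,0)
→ (14, 1).  Check: 14²=196, 195·1²=195, difference 1.

14 1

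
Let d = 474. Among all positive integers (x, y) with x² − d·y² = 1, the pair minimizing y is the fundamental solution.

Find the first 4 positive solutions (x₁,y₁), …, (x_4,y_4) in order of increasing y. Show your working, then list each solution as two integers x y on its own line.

193549 8890
74922430801 3441301220
29002323118011949 1332120819650670
11226741274261267003201 515661305041693754440

[21; 1,3,2,1,1,…,3,1,42] for √474; ℓ=14 ⇒ convergent index 13
a_0=21:  p_0=21·1+0=21,  q_0=21·0+1=1
a_1=1:  p_1=1·21+1=22,  q_1=1·1+0=1
…
a_4=1:  p_4=1·196+87=283,  q_4=1·9+4=13
a_5=1:  p_5=1·283+196=479,  q_5=1·13+9=22
…
a_7=6:  p_7=6·762+479=5051,  q_7=6·35+22=232
a_8=1:  p_8=1·5051+762=5813,  q_8=1·232+35=267
a_9=1:  p_9=1·5813+5051=10864,  q_9=1·267+232=499
a_10=1:  p_10=1·10864+5813=16677,  q_10=1·499+267=766
…
a_12=3:  p_12=3·44218+16677=149331,  q_12=3·2031+766=6859
a_13=1:  p_13=1·149331+44218=193549,  q_13=1·6859+2031=8890
fundamental: x₁=193549, y₁=8890  (since 37461215401 − 474·79032100 = 1)
k=2:  x_2 = 193549·193549+474·8890·8890 = 74922430801,  y_2 = 193549·8890+8890·193549 = 3441301220
k=3:  x_3 = 193549·74922430801+474·8890·3441301220 = 29002323118011949,  y_3 = 193549·3441301220+8890·74922430801 = 1332120819650670
k=4:  x_4 = 193549·29002323118011949+474·8890·1332120819650670 = 11226741274261267003201,  y_4 = 193549·1332120819650670+8890·29002323118011949 = 515661305041693754440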